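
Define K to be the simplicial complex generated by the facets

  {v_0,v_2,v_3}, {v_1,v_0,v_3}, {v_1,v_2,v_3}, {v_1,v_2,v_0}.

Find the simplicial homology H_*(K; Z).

H_0 ≅ Z,  H_1 = 0,  H_2 ≅ Z.

K has 4 vertices, 6 edges, 4 triangles.
rank ∂_0 = 0, rank ∂_1 = 3 ⇒ b_0 = 4 − 0 − 3 = 1; all invariant factors of ∂_1 are 1 so no torsion. So H_0 ≅ Z.
rank ∂_1 = 3, rank ∂_2 = 3 ⇒ b_1 = 6 − 3 − 3 = 0; all invariant factors of ∂_2 are 1 so no torsion. So H_1 ≅ 0.
rank ∂_2 = 3, rank ∂_3 = 0 ⇒ b_2 = 4 − 3 − 0 = 1. So H_2 ≅ Z.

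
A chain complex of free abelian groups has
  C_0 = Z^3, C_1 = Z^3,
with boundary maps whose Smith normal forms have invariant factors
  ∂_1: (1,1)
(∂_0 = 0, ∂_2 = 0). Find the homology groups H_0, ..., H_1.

H_0 ≅ Z,  H_1 ≅ Z.

H_0: b_0 = 3 − 0 − 2 = 1; torsion from ∂_1 factors > 1: none. So H_0 ≅ Z.
H_1: b_1 = 3 − 2 − 0 = 1; torsion from ∂_2 factors > 1: none. So H_1 ≅ Z.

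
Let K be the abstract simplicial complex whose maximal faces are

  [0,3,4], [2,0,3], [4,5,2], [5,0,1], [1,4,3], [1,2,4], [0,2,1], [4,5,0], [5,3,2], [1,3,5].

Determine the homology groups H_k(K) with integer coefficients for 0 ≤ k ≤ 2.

We work with the vertex ordering 0 < 1 < 2 < 3 < 4 < 5. The simplices of K, each written with vertices in increasing order, are:

  0-simplices (6): [0], [1], [2], [3], [4], [5]
  1-simplices (15): [0,1], [0,2], [0,3], [0,4], [0,5], [1,2], [1,3], [1,4], [1,5], [2,3], [2,4], [2,5], [3,4], [3,5], [4,5]
  2-simplices (10): [0,1,2], [0,1,5], [0,2,3], [0,3,4], [0,4,5], [1,2,4], [1,3,4], [1,3,5], [2,3,5], [2,4,5]

Hence C_0 ≅ Z^6, C_1 ≅ Z^15, C_2 ≅ Z^10.

The boundary map ∂_1: C_1 → C_0 is given by ∂[p,q] = [q] − [p].
As a 6×15 matrix over Z this has rank 5, with invariant factors (1,1,1,1,1).

∂_2: C_2 → C_1 acts by ∂[p,q,r] = [q,r] − [p,r] + [p,q]. For instance
  ∂[1,3,5] = [3,5] − [1,5] + [1,3],
  ∂[1,2,4] = [2,4] − [1,4] + [1,2].
As a 15×10 matrix over Z this has rank 10, with invariant factors (1,1,1,1,1,1,1,1,1,2).

Reading off H_k = ker ∂_k / im ∂_{k+1}:

  H_0: rank C_0 − rank ∂_1 = 6 − 5 = 1, and the invariant factors of ∂_1 are all 1, so H_0 ≅ Z.
  H_1: rank ker ∂_1 − rank ∂_2 = (15 − 5) − 10 = 0, and ∂_2 has invariant factor 2 > 1, so H_1 ≅ Z_2.
  H_2: rank ker ∂_2 − rank ∂_3 = (10 − 10) − 0 = 0, and there is no ∂_3, so H_2 ≅ 0.

(K is a triangulation of the real projective plane RP^2.)

H_0 = Z,  H_1 = Z_2,  H_2 = 0.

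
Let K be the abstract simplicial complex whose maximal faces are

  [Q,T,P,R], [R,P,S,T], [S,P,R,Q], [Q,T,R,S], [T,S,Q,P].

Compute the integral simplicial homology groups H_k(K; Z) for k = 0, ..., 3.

Fix the vertex order P < Q < R < S < T and write every simplex with vertices in increasing order. Then dim K = 3 and the simplices of K are:

  0-simplices (5): P, Q, R, S, T
  1-simplices (10): PQ, PR, PS, PT, QR, QS, QT, RS, RT, ST
  2-simplices (10): PQR, PQS, PQT, PRS, PRT, PST, QRS, QRT, QST, RST
  3-simplices (5): PQRS, PQRT, PQST, PRST, QRST

so the chain groups are C_0 ≅ Z^5, C_1 ≅ Z^10, C_2 ≅ Z^10, C_3 ≅ Z^5.

∂_1: C_1 → C_0 is given by ∂[p,q] = [q] − [p]. For instance
  ∂ST = T − S.
The 5×10 boundary matrix has rank 4 and Smith normal form diag(1,1,1,1).

∂_2: C_2 → C_1 acts by ∂[p,q,r] = [q,r] − [p,r] + [p,q]. For instance
  ∂QRS = RS − QS + QR,
  ∂QRT = RT − QT + QR.
This gives a 10×10 integer matrix of rank 6; reducing to Smith normal form yields diagonal entries (1,1,1,1,1,1).

Boundary ∂_3: C_3 → C_2 sends each 3-simplex σ to the alternating sum Σ_i (−1)^i (σ with its i-th vertex removed). For instance
  ∂PQRT = QRT − PRT + PQT − PQR,
  ∂PRST = RST − PST + PRT − PRS.
As a 10×5 matrix over Z this has rank 4, with invariant factors (1,1,1,1).

Computing H_k = (kernel of ∂_k) / (image of ∂_{k+1}):

  H_0: rank C_0 − rank ∂_1 = 5 − 4 = 1, and the invariant factors of ∂_1 are all 1, so H_0 ≅ Z.
  H_1: rank ker ∂_1 − rank ∂_2 = (10 − 4) − 6 = 0, and the invariant factors of ∂_2 are all 1, so H_1 ≅ 0.
  H_2: rank ker ∂_2 − rank ∂_3 = (10 − 6) − 4 = 0, and the invariant factors of ∂_3 are all 1, so H_2 ≅ 0.
  H_3: rank ker ∂_3 − rank ∂_4 = (5 − 4) − 0 = 1, and there is no ∂_4, so H_3 ≅ Z.

As a check, the Euler characteristic is 5 − 10 + 10 − 5 = 0, which agrees with 1 − 0 + 0 − 1 = 0.
(K is a triangulation of the 3-sphere S^3.)

H_0 = Z,  H_1 = 0,  H_2 = 0,  H_3 = Z.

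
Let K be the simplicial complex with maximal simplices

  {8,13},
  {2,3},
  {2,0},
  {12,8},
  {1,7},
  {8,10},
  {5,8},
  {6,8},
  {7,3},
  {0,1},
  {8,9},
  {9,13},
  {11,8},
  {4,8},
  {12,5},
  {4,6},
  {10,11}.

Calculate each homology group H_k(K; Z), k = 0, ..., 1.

Fix the vertex order 0 < 1 < 2 < 3 < 4 < 5 < 6 < 7 < 8 < 9 < 10 < 11 < 12 < 13 and write every simplex with vertices in increasing order. Then dim K = 1 and the simplices of K are:

  0-simplices (14): [0], [1], [2], [3], [4], [5], [6], [7], [8], [9], [10], [11], [12], [13]
  1-simplices (17): [0,1], [0,2], [1,7], [2,3], [3,7], [4,6], [4,8], [5,8], [5,12], [6,8], [8,9], [8,10], [8,11], [8,12], [8,13], [9,13], [10,11]

so the chain groups are C_0 ≅ Z^14, C_1 ≅ Z^17.

The boundary map ∂_1: C_1 → C_0 maps an edge to its endpoints' difference, ∂[p,q] = q − p.
The 14×17 boundary matrix has rank 12 and Smith normal form diag(1,1,1,1,1,1,1,1,1,1,1,1).

Now H_k = ker ∂_k / im ∂_{k+1}, so:

  H_0: rank C_0 − rank ∂_1 = 14 − 12 = 2, and the invariant factors of ∂_1 are all 1, so H_0 = Z^2.
  H_1: rank ker ∂_1 − rank ∂_2 = (17 − 12) − 0 = 5, and there is no ∂_2, so H_1 = Z^5.

As a check, the Euler characteristic is 14 − 17 = -3, which agrees with 2 − 5 = -3.

H_0 ≅ Z^2,  H_1 ≅ Z^5.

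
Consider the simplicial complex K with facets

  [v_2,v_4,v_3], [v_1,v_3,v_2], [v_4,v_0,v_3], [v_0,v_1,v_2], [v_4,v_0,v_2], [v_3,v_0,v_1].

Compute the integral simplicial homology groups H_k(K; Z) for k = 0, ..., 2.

Take the total order v_0 < v_1 < v_2 < v_3 < v_4 on the vertex set. Then K (dimension 2) consists of the simplices:

  0-simplices (5): [v_0], [v_1], [v_2], [v_3], [v_4]
  1-simplices (9): [v_0,v_1], [v_0,v_2], [v_0,v_3], [v_0,v_4], [v_1,v_2], [v_1,v_3], [v_2,v_3], [v_2,v_4], [v_3,v_4]
  2-simplices (6): [v_0,v_1,v_2], [v_0,v_1,v_3], [v_0,v_2,v_4], [v_0,v_3,v_4], [v_1,v_2,v_3], [v_2,v_3,v_4]

Hence C_0 ≅ Z^5, C_1 ≅ Z^9, C_2 ≅ Z^6.

The boundary map ∂_1: C_1 → C_0 sends each edge [p,q] (with p < q) to q − p.
This gives a 5×9 integer matrix of rank 4; reducing to Smith normal form yields diagonal entries (1,1,1,1).

The boundary map ∂_2: C_2 → C_1 maps a triangle to the signed sum of its edges. For instance
  ∂[v_0,v_1,v_2] = [v_1,v_2] − [v_0,v_2] + [v_0,v_1],
  ∂[v_1,v_2,v_3] = [v_2,v_3] − [v_1,v_3] + [v_1,v_2].
This gives a 9×6 integer matrix of rank 5; reducing to Smith normal form yields diagonal entries (1,1,1,1,1).

Now H_k = ker ∂_k / im ∂_{k+1}, so:

  H_0: rank C_0 − rank ∂_1 = 5 − 4 = 1, and the invariant factors of ∂_1 are all 1, so H_0 = Z.
  H_1: rank ker ∂_1 − rank ∂_2 = (9 − 4) − 5 = 0, and the invariant factors of ∂_2 are all 1, so H_1 = 0.
  H_2: rank ker ∂_2 − rank ∂_3 = (6 − 5) − 0 = 1, and there is no ∂_3, so H_2 = Z.

As a check, the Euler characteristic is 5 − 9 + 6 = 2, which agrees with 1 − 0 + 1 = 2.
(K is a triangulation of the 2-sphere S^2.)

H_0 = Z,  H_1 = 0,  H_2 = Z.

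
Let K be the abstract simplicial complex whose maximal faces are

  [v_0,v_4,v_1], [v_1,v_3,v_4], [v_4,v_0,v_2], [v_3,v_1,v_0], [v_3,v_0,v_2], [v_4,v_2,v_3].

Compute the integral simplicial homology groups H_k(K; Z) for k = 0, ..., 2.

H_0 = Z,  H_1 = 0,  H_2 = Z.

We work with the vertex ordering v_0 < v_1 < v_2 < v_3 < v_4. The simplices of K, each written with vertices in increasing order, are:

  0-simplices (5): [v_0], [v_1], [v_2], [v_3], [v_4]
  1-simplices (9): [v_0,v_1], [v_0,v_2], [v_0,v_3], [v_0,v_4], [v_1,v_3], [v_1,v_4], [v_2,v_3], [v_2,v_4], [v_3,v_4]
  2-simplices (6): [v_0,v_1,v_3], [v_0,v_1,v_4], [v_0,v_2,v_3], [v_0,v_2,v_4], [v_1,v_3,v_4], [v_2,v_3,v_4]

giving chain groups C_0 ≅ Z^5, C_1 ≅ Z^9, C_2 ≅ Z^6.

Boundary ∂_1: C_1 → C_0 maps an edge to its endpoints' difference, ∂[p,q] = q − p.
This gives a 5×9 integer matrix of rank 4; reducing to Smith normal form yields diagonal entries (1,1,1,1).

The boundary map ∂_2: C_2 → C_1 sends each 2-simplex [p,q,r] to [q,r] − [p,r] + [p,q]. For instance
  ∂[v_0,v_1,v_4] = [v_1,v_4] − [v_0,v_4] + [v_0,v_1],
  ∂[v_2,v_3,v_4] = [v_3,v_4] − [v_2,v_4] + [v_2,v_3].
The resulting 9×6 matrix has rank 5, and its Smith normal form has invariant factors (1,1,1,1,1).

Computing H_k = (kernel of ∂_k) / (image of ∂_{k+1}):

  H_0: rank C_0 − rank ∂_1 = 5 − 4 = 1, and the invariant factors of ∂_1 are all 1, so H_0 = Z.
  H_1: rank ker ∂_1 − rank ∂_2 = (9 − 4) − 5 = 0, and the invariant factors of ∂_2 are all 1, so H_1 = 0.
  H_2: rank ker ∂_2 − rank ∂_3 = (6 − 5) − 0 = 1, and there is no ∂_3, so H_2 = Z.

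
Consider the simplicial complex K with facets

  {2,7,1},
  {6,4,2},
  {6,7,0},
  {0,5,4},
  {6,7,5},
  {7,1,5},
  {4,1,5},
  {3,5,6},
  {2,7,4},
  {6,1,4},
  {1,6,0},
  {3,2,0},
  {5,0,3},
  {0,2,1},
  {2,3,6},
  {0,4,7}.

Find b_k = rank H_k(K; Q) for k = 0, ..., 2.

b_0 = 1, b_1 = 2, b_2 = 1.

K has 8 vertices, 24 edges, 16 triangles.
rank ∂_0 = 0, rank ∂_1 = 7 ⇒ b_0 = 8 − 0 − 7 = 1; all invariant factors of ∂_1 are 1 so no torsion. So H_0 ≅ Z.
rank ∂_1 = 7, rank ∂_2 = 15 ⇒ b_1 = 24 − 7 − 15 = 2; all invariant factors of ∂_2 are 1 so no torsion. So H_1 ≅ Z^2.
rank ∂_2 = 15, rank ∂_3 = 0 ⇒ b_2 = 16 − 15 − 0 = 1. So H_2 ≅ Z.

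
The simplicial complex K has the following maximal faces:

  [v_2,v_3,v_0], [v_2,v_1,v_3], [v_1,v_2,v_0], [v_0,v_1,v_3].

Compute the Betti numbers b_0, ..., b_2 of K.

b_0 = 1, b_1 = 0, b_2 = 1.

Fix the vertex order v_0 < v_1 < v_2 < v_3 and write every simplex with vertices in increasing order. Then dim K = 2 and the simplices of K are:

  0-simplices (4): [v_0], [v_1], [v_2], [v_3]
  1-simplices (6): [v_0,v_1], [v_0,v_2], [v_0,v_3], [v_1,v_2], [v_1,v_3], [v_2,v_3]
  2-simplices (4): [v_0,v_1,v_2], [v_0,v_1,v_3], [v_0,v_2,v_3], [v_1,v_2,v_3]

giving chain groups C_0 ≅ Z^4, C_1 ≅ Z^6, C_2 ≅ Z^4.

∂_1: C_1 → C_0 maps an edge to its endpoints' difference, ∂[p,q] = q − p. For instance
  ∂[v_1,v_3] = [v_3] − [v_1].
The 4×6 boundary matrix has rank 3 and Smith normal form diag(1,1,1).

∂_2: C_2 → C_1 maps a triangle to the signed sum of its edges. For instance
  ∂[v_0,v_2,v_3] = [v_2,v_3] − [v_0,v_3] + [v_0,v_2],
  ∂[v_0,v_1,v_2] = [v_1,v_2] − [v_0,v_2] + [v_0,v_1].
The 6×4 boundary matrix has rank 3 and Smith normal form diag(1,1,1).

Now H_k = ker ∂_k / im ∂_{k+1}, so:

  H_0: rank C_0 − rank ∂_1 = 4 − 3 = 1, and the invariant factors of ∂_1 are all 1, so H_0 ≅ Z.
  H_1: rank ker ∂_1 − rank ∂_2 = (6 − 3) − 3 = 0, and the invariant factors of ∂_2 are all 1, so H_1 ≅ 0.
  H_2: rank ker ∂_2 − rank ∂_3 = (4 − 3) − 0 = 1, and there is no ∂_3, so H_2 ≅ Z.

As a check, the Euler characteristic is 4 − 6 + 4 = 2, which agrees with 1 − 0 + 1 = 2.
(K is a triangulation of the 2-sphere S^2.)

Hence the Betti numbers are b_0 = 1, b_1 = 0, b_2 = 1.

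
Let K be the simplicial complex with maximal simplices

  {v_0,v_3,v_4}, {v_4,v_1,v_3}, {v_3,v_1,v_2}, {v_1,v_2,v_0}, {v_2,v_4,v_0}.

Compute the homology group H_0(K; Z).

H_0 = Z.

Fix the vertex order v_0 < v_1 < v_2 < v_3 < v_4 and write every simplex with vertices in increasing order. Then dim K = 2 and the simplices of K are:

  0-simplices (5): [v_0], [v_1], [v_2], [v_3], [v_4]
  1-simplices (10): [v_0,v_1], [v_0,v_2], [v_0,v_3], [v_0,v_4], [v_1,v_2], [v_1,v_3], [v_1,v_4], [v_2,v_3], [v_2,v_4], [v_3,v_4]
  2-simplices (5): [v_0,v_1,v_2], [v_0,v_2,v_4], [v_0,v_3,v_4], [v_1,v_2,v_3], [v_1,v_3,v_4]

so the chain groups are C_0 ≅ Z^5, C_1 ≅ Z^10, C_2 ≅ Z^5.

The boundary map ∂_1: C_1 → C_0 sends each edge [p,q] (with p < q) to q − p.
The resulting 5×10 matrix has rank 4, and its Smith normal form has invariant factors (1,1,1,1).

The boundary map ∂_2: C_2 → C_1 maps a triangle to the signed sum of its edges. For instance
  ∂[v_0,v_2,v_4] = [v_2,v_4] − [v_0,v_4] + [v_0,v_2],
  ∂[v_0,v_3,v_4] = [v_3,v_4] − [v_0,v_4] + [v_0,v_3].
The resulting 10×5 matrix has rank 5, and its Smith normal form has invariant factors (1,1,1,1,1).

Reading off H_k = ker ∂_k / im ∂_{k+1}:

  H_0: rank C_0 − rank ∂_1 = 5 − 4 = 1, and the invariant factors of ∂_1 are all 1, so H_0 = Z.

(K is a triangulation of the Möbius band.)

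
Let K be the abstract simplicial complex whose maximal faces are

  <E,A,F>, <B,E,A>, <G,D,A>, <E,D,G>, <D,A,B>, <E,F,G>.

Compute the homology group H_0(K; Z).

We work with the vertex ordering A < B < D < E < F < G. The simplices of K, each written with vertices in increasing order, are:

  0-simplices (6): A, B, D, E, F, G
  1-simplices (12): AB, AD, AE, AF, AG, BD, BE, DE, DG, EF, EG, FG
  2-simplices (6): ABD, ABE, ADG, AEF, DEG, EFG

Hence C_0 ≅ Z^6, C_1 ≅ Z^12, C_2 ≅ Z^6.

Boundary ∂_1: C_1 → C_0 maps an edge to its endpoints' difference, ∂[p,q] = q − p.
The 6×12 boundary matrix has rank 5 and Smith normal form diag(1,1,1,1,1).

∂_2: C_2 → C_1 sends each 2-simplex [p,q,r] to [q,r] − [p,r] + [p,q]. For instance
  ∂ADG = DG − AG + AD,
  ∂AEF = EF − AF + AE.
The resulting 12×6 matrix has rank 6, and its Smith normal form has invariant factors (1,1,1,1,1,1).

Computing H_k = (kernel of ∂_k) / (image of ∂_{k+1}):

  H_0: rank C_0 − rank ∂_1 = 6 − 5 = 1, and the invariant factors of ∂_1 are all 1, so H_0 = Z.

(K is a triangulation of the cylinder S^1 x I.)

H_0 = Z.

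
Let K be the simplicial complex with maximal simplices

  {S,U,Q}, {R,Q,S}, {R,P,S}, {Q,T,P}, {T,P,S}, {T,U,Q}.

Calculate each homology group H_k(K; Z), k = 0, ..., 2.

Order the vertices as P < Q < R < S < T < U. Listing each simplex with vertices in this order, K has dimension 2 with simplices:

  0-simplices (6): P, Q, R, S, T, U
  1-simplices (12): PQ, PR, PS, PT, QR, QS, QT, QU, RS, ST, SU, TU
  2-simplices (6): PQT, PRS, PST, QRS, QSU, QTU

Hence C_0 ≅ Z^6, C_1 ≅ Z^12, C_2 ≅ Z^6.

The boundary map ∂_1: C_1 → C_0 sends each edge [p,q] (with p < q) to q − p. For instance
  ∂RS = S − R.
This gives a 6×12 integer matrix of rank 5; reducing to Smith normal form yields diagonal entries (1,1,1,1,1).

∂_2: C_2 → C_1 acts by ∂[p,q,r] = [q,r] − [p,r] + [p,q]. For instance
  ∂PRS = RS − PS + PR,
  ∂PQT = QT − PT + PQ.
The resulting 12×6 matrix has rank 6, and its Smith normal form has invariant factors (1,1,1,1,1,1).

From H_k ≅ ker(∂_k) / im(∂_{k+1}) we obtain:

  H_0: rank C_0 − rank ∂_1 = 6 − 5 = 1, and the invariant factors of ∂_1 are all 1, so H_0 ≅ Z.
  H_1: rank ker ∂_1 − rank ∂_2 = (12 − 5) − 6 = 1, and the invariant factors of ∂_2 are all 1, so H_1 ≅ Z.
  H_2: rank ker ∂_2 − rank ∂_3 = (6 − 6) − 0 = 0, and there is no ∂_3, so H_2 ≅ 0.

(K is a triangulation of the cylinder S^1 x I.)

H_0 ≅ Z,  H_1 ≅ Z,  H_2 = 0.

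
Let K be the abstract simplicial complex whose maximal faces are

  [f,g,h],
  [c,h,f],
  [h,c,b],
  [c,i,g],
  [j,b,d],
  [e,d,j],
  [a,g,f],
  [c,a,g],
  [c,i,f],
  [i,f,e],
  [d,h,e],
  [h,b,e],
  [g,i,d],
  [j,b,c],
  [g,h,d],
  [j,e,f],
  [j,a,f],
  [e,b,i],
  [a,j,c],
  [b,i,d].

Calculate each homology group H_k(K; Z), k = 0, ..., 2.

Order the vertices as a < b < c < d < e < f < g < h < i < j. Listing each simplex with vertices in this order, K has dimension 2 with simplices:

  0-simplices (10): a, b, c, d, e, f, g, h, i, j
  1-simplices (30): ac, af, ag, aj, bc, bd, be, bh, bi, bj, cf, cg, ch, ci, cj, de, dg, dh, di, dj, ef, eh, ei, ej, fg, fh, fi, fj, gh, gi
  2-simplices (20): acg, acj, afg, afj, bch, bcj, bdi, bdj, beh, bei, cfh, cfi, cgi, deh, dej, dgh, dgi, efi, efj, fgh

giving chain groups C_0 ≅ Z^10, C_1 ≅ Z^30, C_2 ≅ Z^20.

Boundary ∂_1: C_1 → C_0 maps an edge to its endpoints' difference, ∂[p,q] = q − p. For instance
  ∂dj = j − d.
This gives a 10×30 integer matrix of rank 9; reducing to Smith normal form yields diagonal entries (1,1,1,1,1,1,1,1,1).

∂_2: C_2 → C_1 maps a triangle to the signed sum of its edges. For instance
  ∂bcj = cj − bj + bc,
  ∂acg = cg − ag + ac.
As a 30×20 matrix over Z this has rank 20, with invariant factors (1,1,1,1,1,1,1,1,1,1,1,1,1,1,1,1,1,1,1,2).

Reading off H_k = ker ∂_k / im ∂_{k+1}:

  H_0: rank C_0 − rank ∂_1 = 10 − 9 = 1, and the invariant factors of ∂_1 are all 1, so H_0 = Z.
  H_1: rank ker ∂_1 − rank ∂_2 = (30 − 9) − 20 = 1, and ∂_2 has invariant factor 2 > 1, so H_1 = Z × Z/2.
  H_2: rank ker ∂_2 − rank ∂_3 = (20 − 20) − 0 = 0, and there is no ∂_3, so H_2 = 0.

H_0 ≅ Z,  H_1 ≅ Z × Z/2,  H_2 = 0.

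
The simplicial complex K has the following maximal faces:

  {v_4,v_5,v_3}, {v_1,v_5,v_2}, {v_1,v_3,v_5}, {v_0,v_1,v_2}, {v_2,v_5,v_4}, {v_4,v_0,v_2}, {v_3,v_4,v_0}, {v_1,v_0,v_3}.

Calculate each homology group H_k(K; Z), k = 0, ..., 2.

H_0 = Z,  H_1 = 0,  H_2 = Z.

Order the vertices as v_0 < v_1 < v_2 < v_3 < v_4 < v_5. Listing each simplex with vertices in this order, K has dimension 2 with simplices:

  0-simplices (6): [v_0], [v_1], [v_2], [v_3], [v_4], [v_5]
  1-simplices (12): [v_0,v_1], [v_0,v_2], [v_0,v_3], [v_0,v_4], [v_1,v_2], [v_1,v_3], [v_1,v_5], [v_2,v_4], [v_2,v_5], [v_3,v_4], [v_3,v_5], [v_4,v_5]
  2-simplices (8): [v_0,v_1,v_2], [v_0,v_1,v_3], [v_0,v_2,v_4], [v_0,v_3,v_4], [v_1,v_2,v_5], [v_1,v_3,v_5], [v_2,v_4,v_5], [v_3,v_4,v_5]

Hence C_0 ≅ Z^6, C_1 ≅ Z^12, C_2 ≅ Z^8.

Boundary ∂_1: C_1 → C_0 maps an edge to its endpoints' difference, ∂[p,q] = q − p. For instance
  ∂[v_0,v_2] = [v_2] − [v_0].
This gives a 6×12 integer matrix of rank 5; reducing to Smith normal form yields diagonal entries (1,1,1,1,1).

∂_2: C_2 → C_1 sends each 2-simplex [p,q,r] to [q,r] − [p,r] + [p,q]. For instance
  ∂[v_0,v_2,v_4] = [v_2,v_4] − [v_0,v_4] + [v_0,v_2],
  ∂[v_3,v_4,v_5] = [v_4,v_5] − [v_3,v_5] + [v_3,v_4].
This gives a 12×8 integer matrix of rank 7; reducing to Smith normal form yields diagonal entries (1,1,1,1,1,1,1).

Reading off H_k = ker ∂_k / im ∂_{k+1}:

  H_0: rank C_0 − rank ∂_1 = 6 − 5 = 1, and the invariant factors of ∂_1 are all 1, so H_0 = Z.
  H_1: rank ker ∂_1 − rank ∂_2 = (12 − 5) − 7 = 0, and the invariant factors of ∂_2 are all 1, so H_1 = 0.
  H_2: rank ker ∂_2 − rank ∂_3 = (8 − 7) − 0 = 1, and there is no ∂_3, so H_2 = Z.

(K is a triangulation of the 2-sphere S^2.)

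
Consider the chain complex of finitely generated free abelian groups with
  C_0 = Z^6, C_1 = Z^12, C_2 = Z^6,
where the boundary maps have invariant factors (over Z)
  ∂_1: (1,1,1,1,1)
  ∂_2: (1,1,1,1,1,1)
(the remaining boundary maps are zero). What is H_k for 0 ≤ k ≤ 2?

H_0: b_0 = 6 − 0 − 5 = 1; torsion from ∂_1 factors > 1: none. So H_0 = Z.
H_1: b_1 = 12 − 5 − 6 = 1; torsion from ∂_2 factors > 1: none. So H_1 = Z.
H_2: b_2 = 6 − 6 − 0 = 0; torsion from ∂_3 factors > 1: none. So H_2 = 0.

H_0 = Z,  H_1 = Z,  H_2 = 0.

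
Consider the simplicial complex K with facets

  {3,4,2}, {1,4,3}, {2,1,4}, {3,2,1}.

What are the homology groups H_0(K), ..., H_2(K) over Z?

K has 4 vertices, 6 edges, 4 triangles.
rank ∂_0 = 0, rank ∂_1 = 3 ⇒ b_0 = 4 − 0 − 3 = 1; all invariant factors of ∂_1 are 1 so no torsion. So H_0 ≅ Z.
rank ∂_1 = 3, rank ∂_2 = 3 ⇒ b_1 = 6 − 3 − 3 = 0; all invariant factors of ∂_2 are 1 so no torsion. So H_1 ≅ 0.
rank ∂_2 = 3, rank ∂_3 = 0 ⇒ b_2 = 4 − 3 − 0 = 1. So H_2 ≅ Z.

H_0 ≅ Z,  H_1 = 0,  H_2 ≅ Z.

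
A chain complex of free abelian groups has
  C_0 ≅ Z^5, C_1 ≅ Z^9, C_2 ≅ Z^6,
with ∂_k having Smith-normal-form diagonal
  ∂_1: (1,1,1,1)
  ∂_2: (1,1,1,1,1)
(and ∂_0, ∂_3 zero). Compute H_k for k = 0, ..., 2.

H_0 ≅ Z,  H_1 = 0,  H_2 ≅ Z.

H_0: b_0 = 5 − 0 − 4 = 1; torsion from ∂_1 factors > 1: none. So H_0 ≅ Z.
H_1: b_1 = 9 − 4 − 5 = 0; torsion from ∂_2 factors > 1: none. So H_1 ≅ 0.
H_2: b_2 = 6 − 5 − 0 = 1; torsion from ∂_3 factors > 1: none. So H_2 ≅ Z.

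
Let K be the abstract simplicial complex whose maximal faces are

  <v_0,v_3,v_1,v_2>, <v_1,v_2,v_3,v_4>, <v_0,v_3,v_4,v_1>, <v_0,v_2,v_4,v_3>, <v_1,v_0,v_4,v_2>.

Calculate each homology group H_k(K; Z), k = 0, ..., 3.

H_0 = Z,  H_1 = 0,  H_2 = 0,  H_3 = Z.

Fix the vertex order v_0 < v_1 < v_2 < v_3 < v_4 and write every simplex with vertices in increasing order. Then dim K = 3 and the simplices of K are:

  0-simplices (5): [v_0], [v_1], [v_2], [v_3], [v_4]
  1-simplices (10): [v_0,v_1], [v_0,v_2], [v_0,v_3], [v_0,v_4], [v_1,v_2], [v_1,v_3], [v_1,v_4], [v_2,v_3], [v_2,v_4], [v_3,v_4]
  2-simplices (10): [v_0,v_1,v_2], [v_0,v_1,v_3], [v_0,v_1,v_4], [v_0,v_2,v_3], [v_0,v_2,v_4], [v_0,v_3,v_4], [v_1,v_2,v_3], [v_1,v_2,v_4], [v_1,v_3,v_4], [v_2,v_3,v_4]
  3-simplices (5): [v_0,v_1,v_2,v_3], [v_0,v_1,v_2,v_4], [v_0,v_1,v_3,v_4], [v_0,v_2,v_3,v_4], [v_1,v_2,v_3,v_4]

Hence C_0 ≅ Z^5, C_1 ≅ Z^10, C_2 ≅ Z^10, C_3 ≅ Z^5.

∂_1: C_1 → C_0 is given by ∂[p,q] = [q] − [p]. For instance
  ∂[v_0,v_3] = [v_3] − [v_0].
This gives a 5×10 integer matrix of rank 4; reducing to Smith normal form yields diagonal entries (1,1,1,1).

Boundary ∂_2: C_2 → C_1 maps a triangle to the signed sum of its edges. For instance
  ∂[v_0,v_2,v_4] = [v_2,v_4] − [v_0,v_4] + [v_0,v_2],
  ∂[v_0,v_1,v_3] = [v_1,v_3] − [v_0,v_3] + [v_0,v_1].
As a 10×10 matrix over Z this has rank 6, with invariant factors (1,1,1,1,1,1).

Boundary ∂_3: C_3 → C_2 sends each 3-simplex σ to the alternating sum Σ_i (−1)^i (σ with its i-th vertex removed). For instance
  ∂[v_0,v_1,v_2,v_4] = [v_1,v_2,v_4] − [v_0,v_2,v_4] + [v_0,v_1,v_4] − [v_0,v_1,v_2],
  ∂[v_0,v_1,v_2,v_3] = [v_1,v_2,v_3] − [v_0,v_2,v_3] + [v_0,v_1,v_3] − [v_0,v_1,v_2].
The resulting 10×5 matrix has rank 4, and its Smith normal form has invariant factors (1,1,1,1).

Reading off H_k = ker ∂_k / im ∂_{k+1}:

  H_0: rank C_0 − rank ∂_1 = 5 − 4 = 1, and the invariant factors of ∂_1 are all 1, so H_0 = Z.
  H_1: rank ker ∂_1 − rank ∂_2 = (10 − 4) − 6 = 0, and the invariant factors of ∂_2 are all 1, so H_1 = 0.
  H_2: rank ker ∂_2 − rank ∂_3 = (10 − 6) − 4 = 0, and the invariant factors of ∂_3 are all 1, so H_2 = 0.
  H_3: rank ker ∂_3 − rank ∂_4 = (5 − 4) − 0 = 1, and there is no ∂_4, so H_3 = Z.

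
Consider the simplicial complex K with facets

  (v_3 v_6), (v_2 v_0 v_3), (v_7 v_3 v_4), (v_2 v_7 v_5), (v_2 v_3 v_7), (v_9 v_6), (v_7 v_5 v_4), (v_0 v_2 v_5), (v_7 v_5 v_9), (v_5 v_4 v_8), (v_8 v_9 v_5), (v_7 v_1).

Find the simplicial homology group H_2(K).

Order the vertices as v_0 < v_1 < v_2 < v_3 < v_4 < v_5 < v_6 < v_7 < v_8 < v_9. Listing each simplex with vertices in this order, K has dimension 2 with simplices:

  0-simplices (10): [v_0], [v_1], [v_2], [v_3], [v_4], [v_5], [v_6], [v_7], [v_8], [v_9]
  1-simplices (19): (19 of them)
  2-simplices (9): [v_0,v_2,v_3], [v_0,v_2,v_5], [v_2,v_3,v_7], [v_2,v_5,v_7], [v_3,v_4,v_7], [v_4,v_5,v_7], [v_4,v_5,v_8], [v_5,v_7,v_9], [v_5,v_8,v_9]

Hence C_0 ≅ Z^10, C_1 ≅ Z^19, C_2 ≅ Z^9.

∂_1: C_1 → C_0 sends each edge [p,q] (with p < q) to q − p. For instance
  ∂[v_2,v_7] = [v_7] − [v_2].
The resulting 10×19 matrix has rank 9, and its Smith normal form has invariant factors (1,1,1,1,1,1,1,1,1).

Boundary ∂_2: C_2 → C_1 maps a triangle to the signed sum of its edges. For instance
  ∂[v_5,v_7,v_9] = [v_7,v_9] − [v_5,v_9] + [v_5,v_7],
  ∂[v_0,v_2,v_5] = [v_2,v_5] − [v_0,v_5] + [v_0,v_2].
The 19×9 boundary matrix has rank 9 and Smith normal form diag(1,1,1,1,1,1,1,1,1).

From H_k ≅ ker(∂_k) / im(∂_{k+1}) we obtain:

  H_2: rank ker ∂_2 − rank ∂_3 = (9 − 9) − 0 = 0, and there is no ∂_3, so H_2 = 0.

H_2 ≅ 0.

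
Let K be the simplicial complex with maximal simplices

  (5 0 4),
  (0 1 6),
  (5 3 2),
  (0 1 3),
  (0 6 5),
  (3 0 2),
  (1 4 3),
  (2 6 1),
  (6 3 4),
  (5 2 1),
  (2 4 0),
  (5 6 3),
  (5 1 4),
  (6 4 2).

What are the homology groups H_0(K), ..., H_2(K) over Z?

K has 7 vertices, 21 edges, 14 triangles.
rank ∂_0 = 0, rank ∂_1 = 6 ⇒ b_0 = 7 − 0 − 6 = 1; all invariant factors of ∂_1 are 1 so no torsion. So H_0 ≅ Z.
rank ∂_1 = 6, rank ∂_2 = 13 ⇒ b_1 = 21 − 6 − 13 = 2; all invariant factors of ∂_2 are 1 so no torsion. So H_1 ≅ Z^2.
rank ∂_2 = 13, rank ∂_3 = 0 ⇒ b_2 = 14 − 13 − 0 = 1. So H_2 ≅ Z.

H_0 = Z,  H_1 = Z^2,  H_2 = Z.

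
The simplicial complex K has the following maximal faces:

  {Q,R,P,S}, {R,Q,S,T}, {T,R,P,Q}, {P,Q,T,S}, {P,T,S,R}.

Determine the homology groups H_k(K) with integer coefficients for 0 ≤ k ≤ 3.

H_0 = Z,  H_1 = 0,  H_2 = 0,  H_3 = Z.

Order the vertices as P < Q < R < S < T. Listing each simplex with vertices in this order, K has dimension 3 with simplices:

  0-simplices (5): P, Q, R, S, T
  1-simplices (10): PQ, PR, PS, PT, QR, QS, QT, RS, RT, ST
  2-simplices (10): PQR, PQS, PQT, PRS, PRT, PST, QRS, QRT, QST, RST
  3-simplices (5): PQRS, PQRT, PQST, PRST, QRST

Hence C_0 ≅ Z^5, C_1 ≅ Z^10, C_2 ≅ Z^10, C_3 ≅ Z^5.

Boundary ∂_1: C_1 → C_0 maps an edge to its endpoints' difference, ∂[p,q] = q − p.
The 5×10 boundary matrix has rank 4 and Smith normal form diag(1,1,1,1).

Boundary ∂_2: C_2 → C_1 maps a triangle to the signed sum of its edges. For instance
  ∂PQT = QT − PT + PQ,
  ∂PQS = QS − PS + PQ.
This gives a 10×10 integer matrix of rank 6; reducing to Smith normal form yields diagonal entries (1,1,1,1,1,1).

Boundary ∂_3: C_3 → C_2 sends each 3-simplex σ to the alternating sum Σ_i (−1)^i (σ with its i-th vertex removed). For instance
  ∂PQST = QST − PST + PQT − PQS,
  ∂PRST = RST − PST + PRT − PRS.
The 10×5 boundary matrix has rank 4 and Smith normal form diag(1,1,1,1).

Now H_k = ker ∂_k / im ∂_{k+1}, so:

  H_0: rank C_0 − rank ∂_1 = 5 − 4 = 1, and the invariant factors of ∂_1 are all 1, so H_0 = Z.
  H_1: rank ker ∂_1 − rank ∂_2 = (10 − 4) − 6 = 0, and the invariant factors of ∂_2 are all 1, so H_1 = 0.
  H_2: rank ker ∂_2 − rank ∂_3 = (10 − 6) − 4 = 0, and the invariant factors of ∂_3 are all 1, so H_2 = 0.
  H_3: rank ker ∂_3 − rank ∂_4 = (5 − 4) − 0 = 1, and there is no ∂_4, so H_3 = Z.

(K is a triangulation of the 3-sphere S^3.)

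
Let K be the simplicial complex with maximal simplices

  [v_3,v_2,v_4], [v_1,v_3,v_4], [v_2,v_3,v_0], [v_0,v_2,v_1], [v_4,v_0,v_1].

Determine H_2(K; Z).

H_2 ≅ 0.

Fix the vertex order v_0 < v_1 < v_2 < v_3 < v_4 and write every simplex with vertices in increasing order. Then dim K = 2 and the simplices of K are:

  0-simplices (5): [v_0], [v_1], [v_2], [v_3], [v_4]
  1-simplices (10): [v_0,v_1], [v_0,v_2], [v_0,v_3], [v_0,v_4], [v_1,v_2], [v_1,v_3], [v_1,v_4], [v_2,v_3], [v_2,v_4], [v_3,v_4]
  2-simplices (5): [v_0,v_1,v_2], [v_0,v_1,v_4], [v_0,v_2,v_3], [v_1,v_3,v_4], [v_2,v_3,v_4]

so the chain groups are C_0 ≅ Z^5, C_1 ≅ Z^10, C_2 ≅ Z^5.

The boundary map ∂_1: C_1 → C_0 is given by ∂[p,q] = [q] − [p]. For instance
  ∂[v_0,v_2] = [v_2] − [v_0].
The 5×10 boundary matrix has rank 4 and Smith normal form diag(1,1,1,1).

The boundary map ∂_2: C_2 → C_1 sends each 2-simplex [p,q,r] to [q,r] − [p,r] + [p,q]. For instance
  ∂[v_1,v_3,v_4] = [v_3,v_4] − [v_1,v_4] + [v_1,v_3],
  ∂[v_2,v_3,v_4] = [v_3,v_4] − [v_2,v_4] + [v_2,v_3].
The resulting 10×5 matrix has rank 5, and its Smith normal form has invariant factors (1,1,1,1,1).

From H_k ≅ ker(∂_k) / im(∂_{k+1}) we obtain:

  H_2: rank ker ∂_2 − rank ∂_3 = (5 − 5) − 0 = 0, and there is no ∂_3, so H_2 = 0.

(K is a triangulation of the Möbius band.)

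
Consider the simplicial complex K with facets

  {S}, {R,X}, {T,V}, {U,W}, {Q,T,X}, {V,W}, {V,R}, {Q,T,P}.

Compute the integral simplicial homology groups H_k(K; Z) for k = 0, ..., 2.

H_0 = Z^2,  H_1 = Z,  H_2 = 0.

We work with the vertex ordering P < Q < R < S < T < U < V < W < X. The simplices of K, each written with vertices in increasing order, are:

  0-simplices (9): P, Q, R, S, T, U, V, W, X
  1-simplices (10): PQ, PT, QT, QX, RV, RX, TV, TX, UW, VW
  2-simplices (2): PQT, QTX

giving chain groups C_0 ≅ Z^9, C_1 ≅ Z^10, C_2 ≅ Z^2.

The boundary map ∂_1: C_1 → C_0 sends each edge [p,q] (with p < q) to q − p. For instance
  ∂TX = X − T.
The resulting 9×10 matrix has rank 7, and its Smith normal form has invariant factors (1,1,1,1,1,1,1).

The boundary map ∂_2: C_2 → C_1 acts by ∂[p,q,r] = [q,r] − [p,r] + [p,q]. For instance
  ∂PQT = QT − PT + PQ,
  ∂QTX = TX − QX + QT.
This gives a 10×2 integer matrix of rank 2; reducing to Smith normal form yields diagonal entries (1,1).

Reading off H_k = ker ∂_k / im ∂_{k+1}:

  H_0: rank C_0 − rank ∂_1 = 9 − 7 = 2, and the invariant factors of ∂_1 are all 1, so H_0 ≅ Z^2.
  H_1: rank ker ∂_1 − rank ∂_2 = (10 − 7) − 2 = 1, and the invariant factors of ∂_2 are all 1, so H_1 ≅ Z.
  H_2: rank ker ∂_2 − rank ∂_3 = (2 − 2) − 0 = 0, and there is no ∂_3, so H_2 ≅ 0.

As a check, the Euler characteristic is 9 − 10 + 2 = 1, which agrees with 2 − 1 + 0 = 1.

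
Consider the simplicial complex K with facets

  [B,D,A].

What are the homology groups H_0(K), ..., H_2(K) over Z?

H_0 ≅ Z,  H_1 = 0,  H_2 = 0.

Fix the vertex order A < B < D and write every simplex with vertices in increasing order. Then dim K = 2 and the simplices of K are:

  0-simplices (3): A, B, D
  1-simplices (3): AB, AD, BD
  2-simplices (1): ABD

so the chain groups are C_0 ≅ Z^3, C_1 ≅ Z^3, C_2 ≅ Z^1.

The boundary map ∂_1: C_1 → C_0 maps an edge to its endpoints' difference, ∂[p,q] = q − p. For instance
  ∂AB = B − A.
The resulting 3×3 matrix has rank 2, and its Smith normal form has invariant factors (1,1).

∂_2: C_2 → C_1 acts by ∂[p,q,r] = [q,r] − [p,r] + [p,q]. For instance
  ∂ABD = BD − AD + AB.
As a 3×1 matrix over Z this has rank 1, with invariant factors (1).

From H_k ≅ ker(∂_k) / im(∂_{k+1}) we obtain:

  H_0: rank C_0 − rank ∂_1 = 3 − 2 = 1, and the invariant factors of ∂_1 are all 1, so H_0 = Z.
  H_1: rank ker ∂_1 − rank ∂_2 = (3 − 2) − 1 = 0, and the invariant factors of ∂_2 are all 1, so H_1 = 0.
  H_2: rank ker ∂_2 − rank ∂_3 = (1 − 1) − 0 = 0, and there is no ∂_3, so H_2 = 0.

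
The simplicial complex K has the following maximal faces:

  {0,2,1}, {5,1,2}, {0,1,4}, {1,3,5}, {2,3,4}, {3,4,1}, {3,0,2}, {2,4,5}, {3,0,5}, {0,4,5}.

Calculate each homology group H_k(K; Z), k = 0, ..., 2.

H_0 ≅ Z,  H_1 ≅ Z/2,  H_2 = 0.

Take the total order 0 < 1 < 2 < 3 < 4 < 5 on the vertex set. Then K (dimension 2) consists of the simplices:

  0-simplices (6): [0], [1], [2], [3], [4], [5]
  1-simplices (15): [0,1], [0,2], [0,3], [0,4], [0,5], [1,2], [1,3], [1,4], [1,5], [2,3], [2,4], [2,5], [3,4], [3,5], [4,5]
  2-simplices (10): [0,1,2], [0,1,4], [0,2,3], [0,3,5], [0,4,5], [1,2,5], [1,3,4], [1,3,5], [2,3,4], [2,4,5]

giving chain groups C_0 ≅ Z^6, C_1 ≅ Z^15, C_2 ≅ Z^10.

∂_1: C_1 → C_0 maps an edge to its endpoints' difference, ∂[p,q] = q − p.
The resulting 6×15 matrix has rank 5, and its Smith normal form has invariant factors (1,1,1,1,1).

The boundary map ∂_2: C_2 → C_1 acts by ∂[p,q,r] = [q,r] − [p,r] + [p,q]. For instance
  ∂[0,1,2] = [1,2] − [0,2] + [0,1],
  ∂[0,4,5] = [4,5] − [0,5] + [0,4].
This gives a 15×10 integer matrix of rank 10; reducing to Smith normal form yields diagonal entries (1,1,1,1,1,1,1,1,1,2).

Reading off H_k = ker ∂_k / im ∂_{k+1}:

  H_0: rank C_0 − rank ∂_1 = 6 − 5 = 1, and the invariant factors of ∂_1 are all 1, so H_0 ≅ Z.
  H_1: rank ker ∂_1 − rank ∂_2 = (15 − 5) − 10 = 0, and ∂_2 has invariant factor 2 > 1, so H_1 ≅ Z/2.
  H_2: rank ker ∂_2 − rank ∂_3 = (10 − 10) − 0 = 0, and there is no ∂_3, so H_2 ≅ 0.

(K is a triangulation of the real projective plane RP^2.)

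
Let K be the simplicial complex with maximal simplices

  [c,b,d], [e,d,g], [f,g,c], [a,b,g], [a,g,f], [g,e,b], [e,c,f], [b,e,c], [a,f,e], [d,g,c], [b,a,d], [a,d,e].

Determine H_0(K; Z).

H_0 ≅ Z.

Fix the vertex order a < b < c < d < e < f < g and write every simplex with vertices in increasing order. Then dim K = 2 and the simplices of K are:

  0-simplices (7): a, b, c, d, e, f, g
  1-simplices (18): ab, ad, ae, af, ag, bc, bd, be, bg, cd, ce, cf, cg, de, dg, ef, eg, fg
  2-simplices (12): abd, abg, ade, aef, afg, bcd, bce, beg, cdg, cef, cfg, deg

so the chain groups are C_0 ≅ Z^7, C_1 ≅ Z^18, C_2 ≅ Z^12.

Boundary ∂_1: C_1 → C_0 is given by ∂[p,q] = [q] − [p]. For instance
  ∂cd = d − c.
This gives a 7×18 integer matrix of rank 6; reducing to Smith normal form yields diagonal entries (1,1,1,1,1,1).

The boundary map ∂_2: C_2 → C_1 maps a triangle to the signed sum of its edges. For instance
  ∂bce = ce − be + bc,
  ∂cfg = fg − cg + cf.
The resulting 18×12 matrix has rank 12, and its Smith normal form has invariant factors (1,1,1,1,1,1,1,1,1,1,1,2).

Computing H_k = (kernel of ∂_k) / (image of ∂_{k+1}):

  H_0: rank C_0 − rank ∂_1 = 7 − 6 = 1, and the invariant factors of ∂_1 are all 1, so H_0 = Z.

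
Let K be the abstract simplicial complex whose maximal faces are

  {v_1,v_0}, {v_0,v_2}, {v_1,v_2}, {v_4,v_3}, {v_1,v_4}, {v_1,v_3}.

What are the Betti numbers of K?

b_0 = 1, b_1 = 2.

Order the vertices as v_0 < v_1 < v_2 < v_3 < v_4. Listing each simplex with vertices in this order, K has dimension 1 with simplices:

  0-simplices (5): [v_0], [v_1], [v_2], [v_3], [v_4]
  1-simplices (6): [v_0,v_1], [v_0,v_2], [v_1,v_2], [v_1,v_3], [v_1,v_4], [v_3,v_4]

so the chain groups are C_0 ≅ Z^5, C_1 ≅ Z^6.

Boundary ∂_1: C_1 → C_0 is given by ∂[p,q] = [q] − [p].
As a 5×6 matrix over Z this has rank 4, with invariant factors (1,1,1,1).

Computing H_k = (kernel of ∂_k) / (image of ∂_{k+1}):

  H_0: rank C_0 − rank ∂_1 = 5 − 4 = 1, and the invariant factors of ∂_1 are all 1, so H_0 ≅ Z.
  H_1: rank ker ∂_1 − rank ∂_2 = (6 − 4) − 0 = 2, and there is no ∂_2, so H_1 ≅ Z^2.

Hence the Betti numbers are b_0 = 1, b_1 = 2.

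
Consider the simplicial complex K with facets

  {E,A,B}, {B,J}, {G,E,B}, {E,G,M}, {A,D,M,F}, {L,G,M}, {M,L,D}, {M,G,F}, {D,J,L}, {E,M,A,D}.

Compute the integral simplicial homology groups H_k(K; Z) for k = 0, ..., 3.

H_0 ≅ Z,  H_1 ≅ Z,  H_2 = 0,  H_3 = 0.

Take the total order A < B < D < E < F < G < J < L < M on the vertex set. Then K (dimension 3) consists of the simplices:

  0-simplices (9): A, B, D, E, F, G, J, L, M
  1-simplices (21): AB, AD, AE, AF, AM, BE, BG, BJ, DE, DF, DJ, DL, DM, EG, EM, FG, FM, GL, GM, JL, LM
  2-simplices (14): ABE, ADE, ADF, ADM, AEM, AFM, BEG, DEM, DFM, DJL, DLM, EGM, FGM, GLM
  3-simplices (2): ADEM, ADFM

Hence C_0 ≅ Z^9, C_1 ≅ Z^21, C_2 ≅ Z^14, C_3 ≅ Z^2.

∂_1: C_1 → C_0 is given by ∂[p,q] = [q] − [p].
The 9×21 boundary matrix has rank 8 and Smith normal form diag(1,1,1,1,1,1,1,1).

The boundary map ∂_2: C_2 → C_1 acts by ∂[p,q,r] = [q,r] − [p,r] + [p,q]. For instance
  ∂AFM = FM − AM + AF,
  ∂DJL = JL − DL + DJ.
As a 21×14 matrix over Z this has rank 12, with invariant factors (1,1,1,1,1,1,1,1,1,1,1,1).

The boundary map ∂_3: C_3 → C_2 sends each 3-simplex σ to the alternating sum Σ_i (−1)^i (σ with its i-th vertex removed). For instance
  ∂ADEM = DEM − AEM + ADM − ADE,
  ∂ADFM = DFM − AFM + ADM − ADF.
The resulting 14×2 matrix has rank 2, and its Smith normal form has invariant factors (1,1).

Now H_k = ker ∂_k / im ∂_{k+1}, so:

  H_0: rank C_0 − rank ∂_1 = 9 − 8 = 1, and the invariant factors of ∂_1 are all 1, so H_0 = Z.
  H_1: rank ker ∂_1 − rank ∂_2 = (21 − 8) − 12 = 1, and the invariant factors of ∂_2 are all 1, so H_1 = Z.
  H_2: rank ker ∂_2 − rank ∂_3 = (14 − 12) − 2 = 0, and the invariant factors of ∂_3 are all 1, so H_2 = 0.
  H_3: rank ker ∂_3 − rank ∂_4 = (2 − 2) − 0 = 0, and there is no ∂_4, so H_3 = 0.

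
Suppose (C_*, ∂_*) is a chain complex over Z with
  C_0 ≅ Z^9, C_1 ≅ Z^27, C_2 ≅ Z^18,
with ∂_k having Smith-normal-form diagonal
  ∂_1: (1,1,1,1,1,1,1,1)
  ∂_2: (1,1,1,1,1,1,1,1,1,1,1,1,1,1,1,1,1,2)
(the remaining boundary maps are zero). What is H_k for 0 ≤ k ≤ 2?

H_0 = Z,  H_1 = Z × Z/2,  H_2 = 0.

H_0: b_0 = 9 − 0 − 8 = 1; torsion from ∂_1 factors > 1: none. So H_0 = Z.
H_1: b_1 = 27 − 8 − 18 = 1; torsion from ∂_2 factors > 1: [2]. So H_1 = Z × Z/2.
H_2: b_2 = 18 − 18 − 0 = 0; torsion from ∂_3 factors > 1: none. So H_2 = 0.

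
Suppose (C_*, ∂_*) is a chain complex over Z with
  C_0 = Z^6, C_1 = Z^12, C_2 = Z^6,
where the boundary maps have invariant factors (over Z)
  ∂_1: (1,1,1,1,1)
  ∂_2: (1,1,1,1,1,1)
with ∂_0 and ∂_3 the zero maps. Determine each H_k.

H_0 = Z,  H_1 = Z,  H_2 = 0.

H_0: b_0 = 6 − 0 − 5 = 1; torsion from ∂_1 factors > 1: none. So H_0 = Z.
H_1: b_1 = 12 − 5 − 6 = 1; torsion from ∂_2 factors > 1: none. So H_1 = Z.
H_2: b_2 = 6 − 6 − 0 = 0; torsion from ∂_3 factors > 1: none. So H_2 = 0.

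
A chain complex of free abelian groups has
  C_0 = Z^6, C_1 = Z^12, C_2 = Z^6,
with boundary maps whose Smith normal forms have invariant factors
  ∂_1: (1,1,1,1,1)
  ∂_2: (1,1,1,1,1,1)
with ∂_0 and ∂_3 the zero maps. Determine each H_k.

H_0 = Z,  H_1 = Z,  H_2 = 0.

H_0: b_0 = 6 − 0 − 5 = 1; torsion from ∂_1 factors > 1: none. So H_0 = Z.
H_1: b_1 = 12 − 5 − 6 = 1; torsion from ∂_2 factors > 1: none. So H_1 = Z.
H_2: b_2 = 6 − 6 − 0 = 0; torsion from ∂_3 factors > 1: none. So H_2 = 0.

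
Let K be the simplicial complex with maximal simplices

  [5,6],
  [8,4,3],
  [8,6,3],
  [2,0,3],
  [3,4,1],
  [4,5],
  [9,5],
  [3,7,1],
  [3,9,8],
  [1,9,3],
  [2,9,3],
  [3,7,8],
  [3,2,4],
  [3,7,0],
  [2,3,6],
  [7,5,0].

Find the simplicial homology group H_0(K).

H_0 = Z.

Order the vertices as 0 < 1 < 2 < 3 < 4 < 5 < 6 < 7 < 8 < 9. Listing each simplex with vertices in this order, K has dimension 2 with simplices:

  0-simplices (10): [0], [1], [2], [3], [4], [5], [6], [7], [8], [9]
  1-simplices (25): (25 of them)
  2-simplices (13): [0,2,3], [0,3,7], [0,5,7], [1,3,4], [1,3,7], [1,3,9], [2,3,4], [2,3,6], [2,3,9], [3,4,8], [3,6,8], [3,7,8], [3,8,9]

Hence C_0 ≅ Z^10, C_1 ≅ Z^25, C_2 ≅ Z^13.

Boundary ∂_1: C_1 → C_0 is given by ∂[p,q] = [q] − [p]. For instance
  ∂[2,6] = [6] − [2].
The 10×25 boundary matrix has rank 9 and Smith normal form diag(1,1,1,1,1,1,1,1,1).

∂_2: C_2 → C_1 sends each 2-simplex [p,q,r] to [q,r] − [p,r] + [p,q]. For instance
  ∂[3,6,8] = [6,8] − [3,8] + [3,6],
  ∂[1,3,7] = [3,7] − [1,7] + [1,3].
The 25×13 boundary matrix has rank 13 and Smith normal form diag(1,1,1,1,1,1,1,1,1,1,1,1,1).

Computing H_k = (kernel of ∂_k) / (image of ∂_{k+1}):

  H_0: rank C_0 − rank ∂_1 = 10 − 9 = 1, and the invariant factors of ∂_1 are all 1, so H_0 = Z.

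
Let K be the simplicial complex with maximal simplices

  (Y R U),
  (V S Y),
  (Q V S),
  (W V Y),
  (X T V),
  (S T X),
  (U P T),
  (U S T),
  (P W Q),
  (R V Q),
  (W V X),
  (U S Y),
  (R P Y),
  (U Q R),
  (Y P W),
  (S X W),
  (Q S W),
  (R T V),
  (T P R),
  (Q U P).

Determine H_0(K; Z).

H_0 ≅ Z.

Fix the vertex order P < Q < R < S < T < U < V < W < X < Y and write every simplex with vertices in increasing order. Then dim K = 2 and the simplices of K are:

  0-simplices (10): P, Q, R, S, T, U, V, W, X, Y
  1-simplices (30): PQ, PR, PT, PU, PW, PY, QR, QS, QU, QV, QW, RT, RU, RV, RY, ST, SU, SV, SW, SX, SY, TU, TV, TX, UY, VW, VX, VY, WX, WY
  2-simplices (20): PQU, PQW, PRT, PRY, PTU, PWY, QRU, QRV, QSV, QSW, RTV, RUY, STU, STX, SUY, SVY, SWX, TVX, VWX, VWY

Hence C_0 ≅ Z^10, C_1 ≅ Z^30, C_2 ≅ Z^20.

Boundary ∂_1: C_1 → C_0 is given by ∂[p,q] = [q] − [p]. For instance
  ∂TU = U − T.
The 10×30 boundary matrix has rank 9 and Smith normal form diag(1,1,1,1,1,1,1,1,1).

The boundary map ∂_2: C_2 → C_1 sends each 2-simplex [p,q,r] to [q,r] − [p,r] + [p,q]. For instance
  ∂PTU = TU − PU + PT,
  ∂VWY = WY − VY + VW.
The 30×20 boundary matrix has rank 20 and Smith normal form diag(1,1,1,1,1,1,1,1,1,1,1,1,1,1,1,1,1,1,1,2).

Computing H_k = (kernel of ∂_k) / (image of ∂_{k+1}):

  H_0: rank C_0 − rank ∂_1 = 10 − 9 = 1, and the invariant factors of ∂_1 are all 1, so H_0 ≅ Z.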